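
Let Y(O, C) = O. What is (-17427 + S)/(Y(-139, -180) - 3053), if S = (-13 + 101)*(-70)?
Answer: 23587/3192 ≈ 7.3894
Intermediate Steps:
S = -6160 (S = 88*(-70) = -6160)
(-17427 + S)/(Y(-139, -180) - 3053) = (-17427 - 6160)/(-139 - 3053) = -23587/(-3192) = -23587*(-1/3192) = 23587/3192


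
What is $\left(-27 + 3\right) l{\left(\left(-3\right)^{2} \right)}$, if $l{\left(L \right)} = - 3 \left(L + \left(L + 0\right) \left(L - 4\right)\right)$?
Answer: $3888$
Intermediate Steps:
$l{\left(L \right)} = - 3 L - 3 L \left(-4 + L\right)$ ($l{\left(L \right)} = - 3 \left(L + L \left(-4 + L\right)\right) = - 3 L - 3 L \left(-4 + L\right)$)
$\left(-27 + 3\right) l{\left(\left(-3\right)^{2} \right)} = \left(-27 + 3\right) 3 \left(-3\right)^{2} \left(3 - \left(-3\right)^{2}\right) = - 24 \cdot 3 \cdot 9 \left(3 - 9\right) = - 24 \cdot 3 \cdot 9 \left(-6\right) = \left(-24\right) \left(-162\right) = 3888$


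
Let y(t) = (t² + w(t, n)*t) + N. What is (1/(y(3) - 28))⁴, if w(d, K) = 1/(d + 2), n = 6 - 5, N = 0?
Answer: 625/71639296 ≈ 8.7243e-6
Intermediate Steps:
n = 1
w(d, K) = 1/(2 + d)
y(t) = t² + t/(2 + t) (y(t) = (t² + t/(2 + t)) + 0 = t² + t/(2 + t))
(1/(y(3) - 28))⁴ = (1/(3*(1 + 3*(2 + 3))/(2 + 3) - 28))⁴ = (1/(3*(1 + 3*5)/5 - 28))⁴ = (1/(3*(⅕)*(1 + 15) - 28))⁴ = (1/(3*(⅕)*16 - 28))⁴ = (1/(48/5 - 28))⁴ = (1/(-92/5))⁴ = (-5/92)⁴ = 625/71639296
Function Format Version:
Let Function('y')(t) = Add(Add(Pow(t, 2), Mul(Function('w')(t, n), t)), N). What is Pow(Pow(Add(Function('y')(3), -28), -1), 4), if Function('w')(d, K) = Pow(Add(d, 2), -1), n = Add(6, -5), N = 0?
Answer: Rational(625, 71639296) ≈ 8.7243e-6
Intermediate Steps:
n = 1
Function('w')(d, K) = Pow(Add(2, d), -1)
Function('y')(t) = Add(Pow(t, 2), Mul(t, Pow(Add(2, t), -1))) (Function('y')(t) = Add(Add(Pow(t, 2), Mul(Pow(Add(2, t), -1), t)), 0) = Add(Add(Pow(t, 2), Mul(t, Pow(Add(2, t), -1))), 0) = Add(Pow(t, 2), Mul(t, Pow(Add(2, t), -1))))
Pow(Pow(Add(Function('y')(3), -28), -1), 4) = Pow(Pow(Add(Mul(3, Pow(Add(2, 3), -1), Add(1, Mul(3, Add(2, 3)))), -28), -1), 4) = Pow(Pow(Add(Mul(3, Pow(5, -1), Add(1, Mul(3, 5))), -28), -1), 4) = Pow(Pow(Add(Mul(3, Rational(1, 5), Add(1, 15)), -28), -1), 4) = Pow(Pow(Add(Mul(3, Rational(1, 5), 16), -28), -1), 4) = Pow(Pow(Add(Rational(48, 5), -28), -1), 4) = Pow(Pow(Rational(-92, 5), -1), 4) = Pow(Rational(-5, 92), 4) = Rational(625, 71639296)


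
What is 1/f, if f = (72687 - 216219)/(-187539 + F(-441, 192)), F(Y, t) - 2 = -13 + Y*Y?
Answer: -6931/143532 ≈ -0.048289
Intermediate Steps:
F(Y, t) = -11 + Y² (F(Y, t) = 2 + (-13 + Y*Y) = 2 + (-13 + Y²) = -11 + Y²)
f = -143532/6931 (f = (72687 - 216219)/(-187539 + (-11 + (-441)²)) = -143532/(-187539 + (-11 + 194481)) = -143532/(-187539 + 194470) = -143532/6931 ≈ -20.709)
1/f = 1/(-143532/6931) = -6931/143532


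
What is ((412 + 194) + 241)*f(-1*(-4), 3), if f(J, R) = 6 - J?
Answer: 1694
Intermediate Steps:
((412 + 194) + 241)*f(-1*(-4), 3) = ((412 + 194) + 241)*(6 - (-1)*(-4)) = (606 + 241)*(6 - 1*4) = 847*(6 - 4) = 847*2 = 1694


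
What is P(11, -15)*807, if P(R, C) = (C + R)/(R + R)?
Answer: -1614/11 ≈ -146.73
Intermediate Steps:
P(R, C) = (C + R)/(2*R) (P(R, C) = (C + R)/((2*R)) = (C + R)*(1/(2*R)) = (C + R)/(2*R))
P(11, -15)*807 = ((½)*(-15 + 11)/11)*807 = ((½)*(1/11)*(-4))*807 = -2/11*807 = -1614/11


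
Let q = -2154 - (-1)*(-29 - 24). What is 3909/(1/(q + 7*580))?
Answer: 7243377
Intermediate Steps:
q = -2207 (q = -2154 - (-1)*(-53) = -2154 - 1*53 = -2154 - 53 = -2207)
3909/(1/(q + 7*580)) = 3909/(1/(-2207 + 7*580)) = 3909/(1/(-2207 + 4060)) = 3909/(1/1853) = 3909*1853 = 7243377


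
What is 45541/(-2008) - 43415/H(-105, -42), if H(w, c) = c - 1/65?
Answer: 5542153329/5483848 ≈ 1010.6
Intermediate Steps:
H(w, c) = -1/65 + c (H(w, c) = c - 1*1/65 = c - 1/65 = -1/65 + c)
45541/(-2008) - 43415/H(-105, -42) = 45541/(-2008) - 43415/(-1/65 - 42) = 45541*(-1/2008) - 43415/(-2731/65) = -45541/2008 - 43415*(-65/2731) = -45541/2008 + 2821975/2731 = 5542153329/5483848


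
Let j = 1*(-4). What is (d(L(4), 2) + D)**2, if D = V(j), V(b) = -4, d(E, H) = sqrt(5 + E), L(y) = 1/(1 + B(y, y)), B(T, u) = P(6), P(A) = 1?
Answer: (8 - sqrt(22))**2/4 ≈ 2.7383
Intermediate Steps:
B(T, u) = 1
L(y) = 1/2 (L(y) = 1/(1 + 1) = 1/2)
j = -4
D = -4
(d(L(4), 2) + D)**2 = (sqrt(5 + 1/2) - 4)**2 = (sqrt(11/2) - 4)**2 = (sqrt(22)/2 - 4)**2 = (-4 + sqrt(22)/2)**2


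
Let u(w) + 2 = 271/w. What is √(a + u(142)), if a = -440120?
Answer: 3*I*√986064614/142 ≈ 663.42*I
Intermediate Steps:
u(w) = -2 + 271/w
√(a + u(142)) = √(-440120 + (-2 + 271/142)) = √(-440120 - 13/142) = √(-62497053/142) = 3*I*√986064614/142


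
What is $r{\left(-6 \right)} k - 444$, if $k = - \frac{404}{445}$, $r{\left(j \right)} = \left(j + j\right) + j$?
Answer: $- \frac{190308}{445} \approx -427.66$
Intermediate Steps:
$r{\left(j \right)} = 3 j$ ($r{\left(j \right)} = 2 j + j = 3 j$)
$k = - \frac{404}{445}$ ($k = \left(-404\right) \frac{1}{445} = - \frac{404}{445} \approx -0.90787$)
$r{\left(-6 \right)} k - 444 = 3 \left(-6\right) \left(- \frac{404}{445}\right) - 444 = \left(-18\right) \left(- \frac{404}{445}\right) - 444 = \frac{7272}{445} - 444 = - \frac{190308}{445}$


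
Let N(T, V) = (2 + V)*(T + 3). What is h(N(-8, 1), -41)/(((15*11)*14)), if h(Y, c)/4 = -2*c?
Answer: 164/1155 ≈ 0.14199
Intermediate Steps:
N(T, V) = (2 + V)*(3 + T)
h(Y, c) = -8*c (h(Y, c) = 4*(-2*c) = -8*c)
h(N(-8, 1), -41)/(((15*11)*14)) = (-8*(-41))/(((15*11)*14)) = 328/((165*14)) = 328/2310 = 328*(1/2310) = 164/1155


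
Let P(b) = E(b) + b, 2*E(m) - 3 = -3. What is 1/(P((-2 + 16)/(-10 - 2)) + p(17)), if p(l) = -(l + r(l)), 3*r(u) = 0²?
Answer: -6/109 ≈ -0.055046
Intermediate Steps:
E(m) = 0 (E(m) = 3/2 + (½)*(-3) = 3/2 - 3/2 = 0)
r(u) = 0 (r(u) = (⅓)*0² = (⅓)*0 = 0)
p(l) = -l (p(l) = -(l + 0) = -l)
P(b) = b (P(b) = 0 + b = b)
1/(P((-2 + 16)/(-10 - 2)) + p(17)) = 1/((-2 + 16)/(-10 - 2) - 1*17) = 1/(14/(-12) - 17) = 1/(14*(-1/12) - 17) = 1/(-7/6 - 17) = 1/(-109/6) = -6/109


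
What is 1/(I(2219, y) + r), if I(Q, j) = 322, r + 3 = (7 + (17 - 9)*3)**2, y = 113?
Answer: 1/1280 ≈ 0.00078125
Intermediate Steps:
r = 958 (r = -3 + (7 + (17 - 9)*3)**2 = -3 + (7 + 8*3)**2 = -3 + (7 + 24)**2 = -3 + 31**2 = -3 + 961 = 958)
1/(I(2219, y) + r) = 1/(322 + 958) = 1/1280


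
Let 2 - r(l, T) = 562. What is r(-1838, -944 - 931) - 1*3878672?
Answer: -3879232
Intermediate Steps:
r(l, T) = -560 (r(l, T) = 2 - 1*562 = 2 - 562 = -560)
r(-1838, -944 - 931) - 1*3878672 = -560 - 1*3878672 = -560 - 3878672 = -3879232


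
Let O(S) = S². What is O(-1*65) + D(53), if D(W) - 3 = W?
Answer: 4281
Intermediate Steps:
D(W) = 3 + W
O(-1*65) + D(53) = (-1*65)² + (3 + 53) = (-65)² + 56 = 4225 + 56 = 4281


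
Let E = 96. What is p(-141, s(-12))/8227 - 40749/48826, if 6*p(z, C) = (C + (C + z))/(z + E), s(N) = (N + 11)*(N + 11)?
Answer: -22627139849/27114176385 ≈ -0.83451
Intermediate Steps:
s(N) = (11 + N)**2 (s(N) = (11 + N)*(11 + N) = (11 + N)**2)
p(z, C) = (z + 2*C)/(6*(96 + z)) (p(z, C) = ((C + (C + z))/(z + 96))/6 = ((z + 2*C)/(96 + z))/6 = (z + 2*C)/(6*(96 + z)))
p(-141, s(-12))/8227 - 40749/48826 = ((-141 + 2*(11 - 12)**2)/(6*(96 - 141)))/8227 - 40749/48826 = ((1/6)*(-141 + 2*(-1)**2)/(-45))*(1/8227) - 40749*1/48826 = ((1/6)*(-1/45)*(-141 + 2*1))*(1/8227) - 40749/48826 = ((1/6)*(-1/45)*(-141 + 2))*(1/8227) - 40749/48826 = ((1/6)*(-1/45)*(-139))*(1/8227) - 40749/48826 = (139/270)*(1/8227) - 40749/48826 = 139/2221290 - 40749/48826 = -22627139849/27114176385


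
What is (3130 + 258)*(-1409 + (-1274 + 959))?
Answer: -5840912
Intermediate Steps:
(3130 + 258)*(-1409 + (-1274 + 959)) = 3388*(-1409 - 315) = 3388*(-1724) = -5840912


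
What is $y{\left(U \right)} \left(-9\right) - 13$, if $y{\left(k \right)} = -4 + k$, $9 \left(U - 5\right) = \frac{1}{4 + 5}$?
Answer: $- \frac{199}{9} \approx -22.111$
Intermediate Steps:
$U = \frac{406}{81}$ ($U = 5 + \frac{1}{9 \left(4 + 5\right)} = 5 + \frac{1}{9 \cdot 9} = 5 + \frac{1}{9} \cdot \frac{1}{9} = 5 + \frac{1}{81} = \frac{406}{81} \approx 5.0123$)
$y{\left(U \right)} \left(-9\right) - 13 = \left(-4 + \frac{406}{81}\right) \left(-9\right) - 13 = \frac{82}{81} \left(-9\right) - 13 = - \frac{82}{9} - 13 = - \frac{199}{9}$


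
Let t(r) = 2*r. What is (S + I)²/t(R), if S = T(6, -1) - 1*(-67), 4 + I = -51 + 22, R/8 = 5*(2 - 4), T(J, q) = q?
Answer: -1089/160 ≈ -6.8063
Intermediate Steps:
R = -80 (R = 8*(5*(2 - 4)) = 8*(5*(-2)) = 8*(-10) = -80)
I = -33 (I = -4 + (-51 + 22) = -4 - 29 = -33)
S = 66 (S = -1 - 1*(-67) = -1 + 67 = 66)
(S + I)²/t(R) = (66 - 33)²/((2*(-80))) = 33²/(-160) = 1089*(-1/160) = -1089/160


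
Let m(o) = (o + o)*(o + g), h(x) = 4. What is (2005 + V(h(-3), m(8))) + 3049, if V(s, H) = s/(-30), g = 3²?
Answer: 75808/15 ≈ 5053.9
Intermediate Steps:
g = 9
m(o) = 2*o*(9 + o) (m(o) = (o + o)*(o + 9) = (2*o)*(9 + o) = 2*o*(9 + o))
V(s, H) = -s/30 (V(s, H) = s*(-1/30) = -s/30)
(2005 + V(h(-3), m(8))) + 3049 = (2005 - 1/30*4) + 3049 = (2005 - 2/15) + 3049 = 30073/15 + 3049 = 75808/15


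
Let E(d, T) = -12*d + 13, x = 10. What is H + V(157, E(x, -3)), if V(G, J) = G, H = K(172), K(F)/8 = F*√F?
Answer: 157 + 2752*√43 ≈ 18203.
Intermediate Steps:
K(F) = 8*F^(3/2) (K(F) = 8*(F*√F) = 8*F^(3/2))
H = 2752*√43 (H = 8*172^(3/2) = 8*(344*√43) = 2752*√43 ≈ 18046.)
E(d, T) = 13 - 12*d
H + V(157, E(x, -3)) = 2752*√43 + 157 = 157 + 2752*√43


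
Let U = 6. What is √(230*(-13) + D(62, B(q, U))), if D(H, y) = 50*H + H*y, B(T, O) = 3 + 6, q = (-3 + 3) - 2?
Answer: 2*√167 ≈ 25.846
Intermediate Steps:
q = -2 (q = 0 - 2 = -2)
B(T, O) = 9
√(230*(-13) + D(62, B(q, U))) = √(230*(-13) + 62*(50 + 9)) = √(-2990 + 62*59) = √(-2990 + 3658) = √668 = 2*√167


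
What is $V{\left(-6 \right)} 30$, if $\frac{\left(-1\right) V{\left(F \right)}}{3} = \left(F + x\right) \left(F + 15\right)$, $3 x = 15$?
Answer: $810$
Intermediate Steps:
$x = 5$ ($x = \frac{1}{3} \cdot 15 = 5$)
$V{\left(F \right)} = - 3 \left(5 + F\right) \left(15 + F\right)$ ($V{\left(F \right)} = - 3 \left(F + 5\right) \left(F + 15\right) = - 3 \left(5 + F\right) \left(15 + F\right)$)
$V{\left(-6 \right)} 30 = \left(-225 - -360 - 3 \left(-6\right)^{2}\right) 30 = \left(-225 + 360 - 108\right) 30 = 27 \cdot 30 = 810$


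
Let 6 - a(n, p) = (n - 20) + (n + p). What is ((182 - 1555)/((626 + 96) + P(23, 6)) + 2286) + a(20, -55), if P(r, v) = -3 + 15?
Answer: 1706645/734 ≈ 2325.1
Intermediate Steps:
P(r, v) = 12
a(n, p) = 26 - p - 2*n (a(n, p) = 6 - ((n - 20) + (n + p)) = 6 - ((-20 + n) + (n + p)) = 6 - (-20 + p + 2*n) = 6 + (20 - p - 2*n) = 26 - p - 2*n)
((182 - 1555)/((626 + 96) + P(23, 6)) + 2286) + a(20, -55) = ((182 - 1555)/((626 + 96) + 12) + 2286) + (26 - 1*(-55) - 2*20) = (-1373/(722 + 12) + 2286) + (26 + 55 - 40) = (-1373/734 + 2286) + 41 = 1676551/734 + 41 = 1706645/734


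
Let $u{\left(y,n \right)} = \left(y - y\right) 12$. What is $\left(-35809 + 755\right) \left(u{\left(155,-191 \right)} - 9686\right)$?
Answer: $339533044$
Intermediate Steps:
$u{\left(y,n \right)} = 0$ ($u{\left(y,n \right)} = 0 \cdot 12 = 0$)
$\left(-35809 + 755\right) \left(u{\left(155,-191 \right)} - 9686\right) = \left(-35809 + 755\right) \left(0 - 9686\right) = \left(-35054\right) \left(-9686\right) = 339533044$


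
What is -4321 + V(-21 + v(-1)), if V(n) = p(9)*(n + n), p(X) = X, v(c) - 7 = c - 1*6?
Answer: -4699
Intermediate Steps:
v(c) = 1 + c (v(c) = 7 + (c - 1*6) = 7 + (c - 6) = 7 + (-6 + c) = 1 + c)
V(n) = 18*n (V(n) = 9*(n + n) = 9*(2*n) = 18*n)
-4321 + V(-21 + v(-1)) = -4321 + 18*(-21 + (1 - 1)) = -4321 + 18*(-21 + 0) = -4321 + 18*(-21) = -4321 - 378 = -4699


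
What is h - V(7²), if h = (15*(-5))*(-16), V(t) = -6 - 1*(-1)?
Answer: 1205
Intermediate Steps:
V(t) = -5 (V(t) = -6 + 1 = -5)
h = 1200 (h = -75*(-16) = 1200)
h - V(7²) = 1200 - 1*(-5) = 1200 + 5 = 1205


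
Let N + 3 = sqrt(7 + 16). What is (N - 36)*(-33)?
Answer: 1287 - 33*sqrt(23) ≈ 1128.7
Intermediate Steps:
N = -3 + sqrt(23) (N = -3 + sqrt(7 + 16) = -3 + sqrt(23) ≈ 1.7958)
(N - 36)*(-33) = ((-3 + sqrt(23)) - 36)*(-33) = (-39 + sqrt(23))*(-33) = 1287 - 33*sqrt(23)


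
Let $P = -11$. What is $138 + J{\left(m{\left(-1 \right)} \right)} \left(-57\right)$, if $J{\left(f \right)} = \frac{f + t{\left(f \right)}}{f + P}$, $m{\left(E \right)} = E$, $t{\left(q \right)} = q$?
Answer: $\frac{257}{2} \approx 128.5$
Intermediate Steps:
$J{\left(f \right)} = \frac{2 f}{-11 + f}$ ($J{\left(f \right)} = \frac{f + f}{f - 11} = \frac{2 f}{-11 + f}$)
$138 + J{\left(m{\left(-1 \right)} \right)} \left(-57\right) = 138 + 2 \left(-1\right) \frac{1}{-11 - 1} \left(-57\right) = 138 + 2 \left(-1\right) \frac{1}{-12} \left(-57\right) = 138 + 2 \left(-1\right) \left(- \frac{1}{12}\right) \left(-57\right) = 138 + \frac{1}{6} \left(-57\right) = 138 - \frac{19}{2} = \frac{257}{2}$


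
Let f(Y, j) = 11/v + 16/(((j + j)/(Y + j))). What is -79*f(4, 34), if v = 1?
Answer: -26781/17 ≈ -1575.4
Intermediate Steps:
f(Y, j) = 11 + 8*(Y + j)/j (f(Y, j) = 11/1 + 16/(((j + j)/(Y + j))) = 11*1 + 16/(((2*j)/(Y + j))) = 11 + 16/((2*j/(Y + j))) = 11 + 16*((Y + j)/(2*j)) = 11 + 8*(Y + j)/j)
-79*f(4, 34) = -79*(19 + 8*4/34) = -79*(19 + 8*4*(1/34)) = -79*(19 + 16/17) = -79*339/17 = -26781/17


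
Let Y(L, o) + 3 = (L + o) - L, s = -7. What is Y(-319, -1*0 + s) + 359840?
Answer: 359830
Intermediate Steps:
Y(L, o) = -3 + o (Y(L, o) = -3 + ((L + o) - L) = -3 + o)
Y(-319, -1*0 + s) + 359840 = (-3 + (-1*0 - 7)) + 359840 = (-3 + (0 - 7)) + 359840 = (-3 - 7) + 359840 = -10 + 359840 = 359830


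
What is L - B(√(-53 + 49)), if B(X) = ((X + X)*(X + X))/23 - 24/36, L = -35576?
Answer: -2454650/69 ≈ -35575.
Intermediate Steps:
B(X) = -⅔ + 4*X²/23 (B(X) = ((2*X)*(2*X))*(1/23) - 24*1/36 = (4*X²)*(1/23) - ⅔ = 4*X²/23 - ⅔ = -⅔ + 4*X²/23)
L - B(√(-53 + 49)) = -35576 - (-⅔ + 4*(√(-53 + 49))²/23) = -35576 - (-⅔ + 4*(√(-4))²/23) = -35576 - (-⅔ + 4*(2*I)²/23) = -35576 - (-⅔ + (4/23)*(-4)) = -35576 - (-⅔ - 16/23) = -35576 - 1*(-94/69) = -35576 + 94/69 = -2454650/69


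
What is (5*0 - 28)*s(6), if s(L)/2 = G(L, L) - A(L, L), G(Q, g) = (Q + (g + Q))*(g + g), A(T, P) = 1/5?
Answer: -60424/5 ≈ -12085.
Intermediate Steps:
A(T, P) = ⅕
G(Q, g) = 2*g*(g + 2*Q) (G(Q, g) = (Q + (Q + g))*(2*g) = (g + 2*Q)*(2*g) = 2*g*(g + 2*Q))
s(L) = -⅖ + 12*L² (s(L) = 2*(2*L*(L + 2*L) - 1*⅕) = 2*(2*L*(3*L) - ⅕) = 2*(6*L² - ⅕) = 2*(-⅕ + 6*L²) = -⅖ + 12*L²)
(5*0 - 28)*s(6) = (5*0 - 28)*(-⅖ + 12*6²) = (0 - 28)*(-⅖ + 12*36) = -28*(-⅖ + 432) = -28*2158/5 = -60424/5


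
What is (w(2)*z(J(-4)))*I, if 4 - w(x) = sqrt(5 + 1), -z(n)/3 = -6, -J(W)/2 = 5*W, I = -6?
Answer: -432 + 108*sqrt(6) ≈ -167.46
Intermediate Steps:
J(W) = -10*W
z(n) = 18 (z(n) = -3*(-6) = 18)
w(x) = 4 - sqrt(6) (w(x) = 4 - sqrt(5 + 1) = 4 - sqrt(6))
(w(2)*z(J(-4)))*I = ((4 - sqrt(6))*18)*(-6) = (72 - 18*sqrt(6))*(-6) = -432 + 108*sqrt(6)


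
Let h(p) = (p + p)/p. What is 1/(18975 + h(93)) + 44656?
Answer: 847436913/18977 ≈ 44656.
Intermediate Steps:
h(p) = 2 (h(p) = (2*p)/p = 2)
1/(18975 + h(93)) + 44656 = 1/(18975 + 2) + 44656 = 1/18977 + 44656 = 847436913/18977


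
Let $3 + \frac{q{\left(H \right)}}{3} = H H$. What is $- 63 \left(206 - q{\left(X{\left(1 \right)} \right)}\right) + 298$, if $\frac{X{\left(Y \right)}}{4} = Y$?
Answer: $-10223$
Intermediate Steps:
$X{\left(Y \right)} = 4 Y$
$q{\left(H \right)} = -9 + 3 H^{2}$ ($q{\left(H \right)} = -9 + 3 H H = -9 + 3 H^{2}$)
$- 63 \left(206 - q{\left(X{\left(1 \right)} \right)}\right) + 298 = - 63 \left(206 - \left(-9 + 3 \left(4 \cdot 1\right)^{2}\right)\right) + 298 = - 63 \left(206 - \left(-9 + 3 \cdot 4^{2}\right)\right) + 298 = - 63 \left(206 - \left(-9 + 3 \cdot 16\right)\right) + 298 = - 63 \left(206 - \left(-9 + 48\right)\right) + 298 = - 63 \left(206 - 39\right) + 298 = \left(-63\right) 167 + 298 = -10521 + 298 = -10223$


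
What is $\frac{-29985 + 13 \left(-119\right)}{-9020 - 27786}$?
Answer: $\frac{15766}{18403} \approx 0.85671$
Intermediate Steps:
$\frac{-29985 + 13 \left(-119\right)}{-9020 - 27786} = \frac{-29985 - 1547}{-36806} = \left(-31532\right) \left(- \frac{1}{36806}\right) = \frac{15766}{18403}$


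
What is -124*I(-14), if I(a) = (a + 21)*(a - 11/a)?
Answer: 11470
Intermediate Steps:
I(a) = (21 + a)*(a - 11/a)
-124*I(-14) = -124*(-11 + (-14)² - 231/(-14) + 21*(-14)) = -124*(-11 + 196 - 231*(-1/14) - 294) = -124*(-11 + 196 + 33/2 - 294) = -124*(-185/2) = 11470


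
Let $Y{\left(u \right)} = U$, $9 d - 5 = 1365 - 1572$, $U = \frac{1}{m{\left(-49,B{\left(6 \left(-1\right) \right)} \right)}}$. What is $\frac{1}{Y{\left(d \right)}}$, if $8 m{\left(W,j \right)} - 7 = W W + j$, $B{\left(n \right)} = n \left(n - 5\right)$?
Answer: $\frac{1237}{4} \approx 309.25$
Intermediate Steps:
$B{\left(n \right)} = n \left(-5 + n\right)$
$m{\left(W,j \right)} = \frac{7}{8} + \frac{j}{8} + \frac{W^{2}}{8}$ ($m{\left(W,j \right)} = \frac{7}{8} + \frac{W W + j}{8} = \frac{7}{8} + \frac{W^{2} + j}{8} = \frac{7}{8} + \frac{j + W^{2}}{8} = \frac{7}{8} + \left(\frac{j}{8} + \frac{W^{2}}{8}\right) = \frac{7}{8} + \frac{j}{8} + \frac{W^{2}}{8}$)
$U = \frac{4}{1237}$ ($U = \frac{1}{\frac{7}{8} + \frac{6 \left(-1\right) \left(-5 + 6 \left(-1\right)\right)}{8} + \frac{\left(-49\right)^{2}}{8}} = \frac{1}{\frac{7}{8} + \frac{\left(-6\right) \left(-5 - 6\right)}{8} + \frac{1}{8} \cdot 2401} = \frac{1}{\frac{7}{8} + \frac{\left(-6\right) \left(-11\right)}{8} + \frac{2401}{8}} = \frac{1}{\frac{7}{8} + \frac{1}{8} \cdot 66 + \frac{2401}{8}} = \frac{1}{\frac{7}{8} + \frac{33}{4} + \frac{2401}{8}} = \frac{1}{\frac{1237}{4}} = \frac{4}{1237} \approx 0.0032336$)
$d = - \frac{202}{9}$ ($d = \frac{5}{9} + \frac{1365 - 1572}{9} = \frac{5}{9} + \frac{1}{9} \left(-207\right) = \frac{5}{9} - 23 = - \frac{202}{9} \approx -22.444$)
$Y{\left(u \right)} = \frac{4}{1237}$
$\frac{1}{Y{\left(d \right)}} = \frac{1}{\frac{4}{1237}} = \frac{1237}{4}$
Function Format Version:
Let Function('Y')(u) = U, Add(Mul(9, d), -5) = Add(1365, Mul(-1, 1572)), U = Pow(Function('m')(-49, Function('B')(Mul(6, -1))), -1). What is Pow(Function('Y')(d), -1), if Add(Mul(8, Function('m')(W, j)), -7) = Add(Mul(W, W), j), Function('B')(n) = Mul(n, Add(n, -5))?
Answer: Rational(1237, 4) ≈ 309.25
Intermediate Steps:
Function('B')(n) = Mul(n, Add(-5, n))
Function('m')(W, j) = Add(Rational(7, 8), Mul(Rational(1, 8), j), Mul(Rational(1, 8), Pow(W, 2))) (Function('m')(W, j) = Add(Rational(7, 8), Mul(Rational(1, 8), Add(Mul(W, W), j))) = Add(Rational(7, 8), Mul(Rational(1, 8), Add(Pow(W, 2), j))) = Add(Rational(7, 8), Mul(Rational(1, 8), Add(j, Pow(W, 2)))) = Add(Rational(7, 8), Add(Mul(Rational(1, 8), j), Mul(Rational(1, 8), Pow(W, 2)))) = Add(Rational(7, 8), Mul(Rational(1, 8), j), Mul(Rational(1, 8), Pow(W, 2))))
U = Rational(4, 1237) (U = Pow(Add(Rational(7, 8), Mul(Rational(1, 8), Mul(Mul(6, -1), Add(-5, Mul(6, -1)))), Mul(Rational(1, 8), Pow(-49, 2))), -1) = Pow(Add(Rational(7, 8), Mul(Rational(1, 8), Mul(-6, Add(-5, -6))), Mul(Rational(1, 8), 2401)), -1) = Pow(Add(Rational(7, 8), Mul(Rational(1, 8), Mul(-6, -11)), Rational(2401, 8)), -1) = Pow(Add(Rational(7, 8), Mul(Rational(1, 8), 66), Rational(2401, 8)), -1) = Pow(Add(Rational(7, 8), Rational(33, 4), Rational(2401, 8)), -1) = Pow(Rational(1237, 4), -1) = Rational(4, 1237) ≈ 0.0032336)
d = Rational(-202, 9) (d = Add(Rational(5, 9), Mul(Rational(1, 9), Add(1365, Mul(-1, 1572)))) = Add(Rational(5, 9), Mul(Rational(1, 9), Add(1365, -1572))) = Add(Rational(5, 9), Mul(Rational(1, 9), -207)) = Add(Rational(5, 9), -23) = Rational(-202, 9) ≈ -22.444)
Function('Y')(u) = Rational(4, 1237)
Pow(Function('Y')(d), -1) = Pow(Rational(4, 1237), -1) = Rational(1237, 4)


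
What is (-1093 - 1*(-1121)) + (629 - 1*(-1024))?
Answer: 1681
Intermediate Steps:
(-1093 - 1*(-1121)) + (629 - 1*(-1024)) = (-1093 + 1121) + (629 + 1024) = 28 + 1653 = 1681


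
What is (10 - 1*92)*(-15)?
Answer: 1230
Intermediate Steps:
(10 - 1*92)*(-15) = (10 - 92)*(-15) = -82*(-15) = 1230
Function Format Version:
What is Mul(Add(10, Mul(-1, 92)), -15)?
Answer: 1230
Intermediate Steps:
Mul(Add(10, Mul(-1, 92)), -15) = Mul(Add(10, -92), -15) = Mul(-82, -15) = 1230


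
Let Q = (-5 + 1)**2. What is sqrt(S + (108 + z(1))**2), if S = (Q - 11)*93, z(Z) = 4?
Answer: sqrt(13009) ≈ 114.06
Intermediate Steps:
Q = 16 (Q = (-4)**2 = 16)
S = 465 (S = (16 - 11)*93 = 5*93 = 465)
sqrt(S + (108 + z(1))**2) = sqrt(465 + (108 + 4)**2) = sqrt(465 + 112**2) = sqrt(465 + 12544) = sqrt(13009)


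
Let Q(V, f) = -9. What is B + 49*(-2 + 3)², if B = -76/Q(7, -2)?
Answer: 517/9 ≈ 57.444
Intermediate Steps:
B = 76/9 (B = -76/(-9) = -76*(-⅑) = 76/9 ≈ 8.4444)
B + 49*(-2 + 3)² = 76/9 + 49*(-2 + 3)² = 76/9 + 49*1² = 76/9 + 49*1 = 76/9 + 49 = 517/9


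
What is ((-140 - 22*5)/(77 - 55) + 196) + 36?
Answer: 2427/11 ≈ 220.64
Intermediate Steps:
((-140 - 22*5)/(77 - 55) + 196) + 36 = ((-140 - 110)/22 + 196) + 36 = (-250*1/22 + 196) + 36 = (-125/11 + 196) + 36 = 2031/11 + 36 = 2427/11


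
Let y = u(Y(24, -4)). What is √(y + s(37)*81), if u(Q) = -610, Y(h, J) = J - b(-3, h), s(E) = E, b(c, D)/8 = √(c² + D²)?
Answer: √2387 ≈ 48.857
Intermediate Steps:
b(c, D) = 8*√(D² + c²) (b(c, D) = 8*√(c² + D²) = 8*√(D² + c²))
Y(h, J) = J - 8*√(9 + h²) (Y(h, J) = J - 8*√(h² + (-3)²) = J - 8*√(h² + 9) = J - 8*√(9 + h²))
y = -610
√(y + s(37)*81) = √(-610 + 37*81) = √(-610 + 2997) = √2387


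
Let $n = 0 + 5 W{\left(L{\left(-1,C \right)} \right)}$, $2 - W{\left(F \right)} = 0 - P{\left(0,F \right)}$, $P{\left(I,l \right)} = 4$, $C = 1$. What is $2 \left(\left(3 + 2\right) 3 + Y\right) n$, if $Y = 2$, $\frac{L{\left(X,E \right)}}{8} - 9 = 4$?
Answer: $1020$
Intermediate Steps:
$L{\left(X,E \right)} = 104$ ($L{\left(X,E \right)} = 72 + 8 \cdot 4 = 72 + 32 = 104$)
$W{\left(F \right)} = 6$ ($W{\left(F \right)} = 2 - \left(0 - 4\right) = 2 - -4 = 2 + 4 = 6$)
$n = 30$ ($n = 0 + 5 \cdot 6 = 0 + 30 = 30$)
$2 \left(\left(3 + 2\right) 3 + Y\right) n = 2 \left(\left(3 + 2\right) 3 + 2\right) 30 = 2 \left(5 \cdot 3 + 2\right) 30 = 2 \left(15 + 2\right) 30 = 2 \cdot 17 \cdot 30 = 34 \cdot 30 = 1020$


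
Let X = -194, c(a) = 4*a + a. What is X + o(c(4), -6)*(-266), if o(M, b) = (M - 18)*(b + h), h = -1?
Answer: 3530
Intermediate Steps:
c(a) = 5*a
o(M, b) = (-1 + b)*(-18 + M) (o(M, b) = (M - 18)*(b - 1) = (-18 + M)*(-1 + b) = (-1 + b)*(-18 + M))
X + o(c(4), -6)*(-266) = -194 + (18 - 5*4 - 18*(-6) + (5*4)*(-6))*(-266) = -194 + (18 - 1*20 + 108 + 20*(-6))*(-266) = -194 + (18 - 20 + 108 - 120)*(-266) = -194 - 14*(-266) = -194 + 3724 = 3530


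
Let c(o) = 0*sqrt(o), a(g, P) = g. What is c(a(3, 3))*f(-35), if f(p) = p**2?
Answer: 0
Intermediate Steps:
c(o) = 0
c(a(3, 3))*f(-35) = 0*(-35)**2 = 0*1225 = 0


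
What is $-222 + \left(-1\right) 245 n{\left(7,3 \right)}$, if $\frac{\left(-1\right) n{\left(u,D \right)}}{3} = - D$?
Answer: $-2427$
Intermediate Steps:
$n{\left(u,D \right)} = 3 D$ ($n{\left(u,D \right)} = - 3 \left(- D\right) = 3 D$)
$-222 + \left(-1\right) 245 n{\left(7,3 \right)} = -222 + \left(-1\right) 245 \cdot 3 \cdot 3 = -222 - 2205 = -2427$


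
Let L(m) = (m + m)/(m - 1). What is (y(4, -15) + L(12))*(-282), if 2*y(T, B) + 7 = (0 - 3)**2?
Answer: -9870/11 ≈ -897.27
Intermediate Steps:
y(T, B) = 1 (y(T, B) = -7/2 + (0 - 3)**2/2 = -7/2 + (1/2)*(-3)**2 = -7/2 + (1/2)*9 = -7/2 + 9/2 = 1)
L(m) = 2*m/(-1 + m) (L(m) = (2*m)/(-1 + m) = 2*m/(-1 + m))
(y(4, -15) + L(12))*(-282) = (1 + 2*12/(-1 + 12))*(-282) = (1 + 2*12/11)*(-282) = (1 + 2*12*(1/11))*(-282) = (1 + 24/11)*(-282) = (35/11)*(-282) = -9870/11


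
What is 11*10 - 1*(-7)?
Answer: 117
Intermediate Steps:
11*10 - 1*(-7) = 110 + 7 = 117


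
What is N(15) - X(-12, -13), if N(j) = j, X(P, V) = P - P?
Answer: 15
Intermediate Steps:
X(P, V) = 0
N(15) - X(-12, -13) = 15 - 1*0 = 15 + 0 = 15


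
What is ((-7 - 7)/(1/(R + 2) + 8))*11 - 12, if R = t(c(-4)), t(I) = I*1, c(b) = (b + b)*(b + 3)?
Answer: -2512/81 ≈ -31.012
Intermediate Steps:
c(b) = 2*b*(3 + b) (c(b) = (2*b)*(3 + b) = 2*b*(3 + b))
t(I) = I
R = 8 (R = 2*(-4)*(3 - 4) = 2*(-4)*(-1) = 8)
((-7 - 7)/(1/(R + 2) + 8))*11 - 12 = ((-7 - 7)/(1/(8 + 2) + 8))*11 - 12 = -14/(1/10 + 8)*11 - 12 = -14/(⅒ + 8)*11 - 12 = -14/81/10*11 - 12 = -14*10/81*11 - 12 = -140/81*11 - 12 = -1540/81 - 12 = -2512/81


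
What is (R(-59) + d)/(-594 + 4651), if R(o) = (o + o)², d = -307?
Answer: 13617/4057 ≈ 3.3564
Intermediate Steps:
R(o) = 4*o² (R(o) = (2*o)² = 4*o²)
(R(-59) + d)/(-594 + 4651) = (4*(-59)² - 307)/(-594 + 4651) = (4*3481 - 307)/4057 = (13924 - 307)*(1/4057) = 13617*(1/4057) = 13617/4057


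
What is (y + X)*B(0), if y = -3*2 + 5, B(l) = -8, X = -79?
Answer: 640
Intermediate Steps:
y = -1 (y = -6 + 5 = -1)
(y + X)*B(0) = (-1 - 79)*(-8) = -80*(-8) = 640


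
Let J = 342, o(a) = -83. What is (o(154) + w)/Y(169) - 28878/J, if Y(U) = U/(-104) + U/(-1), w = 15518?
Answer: -129601/741 ≈ -174.90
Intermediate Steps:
Y(U) = -105*U/104 (Y(U) = U*(-1/104) + U*(-1) = -U/104 - U = -105*U/104)
(o(154) + w)/Y(169) - 28878/J = (-83 + 15518)/((-105/104*169)) - 28878/342 = 15435/(-1365/8) - 28878*1/342 = 15435*(-8/1365) - 4813/57 = -1176/13 - 4813/57 = -129601/741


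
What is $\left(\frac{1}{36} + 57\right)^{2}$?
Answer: $\frac{4214809}{1296} \approx 3252.2$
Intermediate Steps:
$\left(\frac{1}{36} + 57\right)^{2} = \left(\frac{2053}{36}\right)^{2} = \frac{4214809}{1296}$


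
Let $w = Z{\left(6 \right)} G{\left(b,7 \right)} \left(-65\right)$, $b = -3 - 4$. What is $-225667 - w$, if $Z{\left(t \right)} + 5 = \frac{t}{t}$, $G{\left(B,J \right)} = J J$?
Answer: $-238407$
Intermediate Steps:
$b = -7$
$G{\left(B,J \right)} = J^{2}$
$Z{\left(t \right)} = -4$ ($Z{\left(t \right)} = -5 + \frac{t}{t} = -5 + 1 = -4$)
$w = 12740$ ($w = - 4 \cdot 7^{2} \left(-65\right) = \left(-4\right) 49 \left(-65\right) = \left(-196\right) \left(-65\right) = 12740$)
$-225667 - w = -225667 - 12740 = -238407$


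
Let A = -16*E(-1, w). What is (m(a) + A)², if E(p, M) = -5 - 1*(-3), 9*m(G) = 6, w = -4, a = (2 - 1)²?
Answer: 9604/9 ≈ 1067.1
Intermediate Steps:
a = 1 (a = 1² = 1)
m(G) = ⅔ (m(G) = (⅑)*6 = ⅔)
E(p, M) = -2 (E(p, M) = -5 + 3 = -2)
A = 32 (A = -16*(-2) = 32)
(m(a) + A)² = (⅔ + 32)² = (98/3)² = 9604/9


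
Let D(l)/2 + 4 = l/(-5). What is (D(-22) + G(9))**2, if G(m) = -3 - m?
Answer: 3136/25 ≈ 125.44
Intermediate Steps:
D(l) = -8 - 2*l/5 (D(l) = -8 + 2*(l/(-5)) = -8 + 2*(l*(-1/5)) = -8 + 2*(-l/5) = -8 - 2*l/5)
(D(-22) + G(9))**2 = ((-8 - 2/5*(-22)) + (-3 - 1*9))**2 = ((-8 + 44/5) + (-3 - 9))**2 = (4/5 - 12)**2 = (-56/5)**2 = 3136/25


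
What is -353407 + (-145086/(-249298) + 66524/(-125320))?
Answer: -1380143607315519/3905253170 ≈ -3.5341e+5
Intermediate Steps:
-353407 + (-145086/(-249298) + 66524/(-125320)) = -353407 + (-145086*(-1/249298) + 66524*(-1/125320)) = -353407 + (72543/124649 - 16631/31330) = -353407 + 199734671/3905253170 = -1380143607315519/3905253170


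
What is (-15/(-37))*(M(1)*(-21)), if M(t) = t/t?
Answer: -315/37 ≈ -8.5135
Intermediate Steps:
M(t) = 1
(-15/(-37))*(M(1)*(-21)) = (-15/(-37))*(1*(-21)) = -15*(-1/37)*(-21) = (15/37)*(-21) = -315/37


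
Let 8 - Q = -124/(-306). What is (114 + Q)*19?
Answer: 353476/153 ≈ 2310.3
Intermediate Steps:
Q = 1162/153 (Q = 8 - (-124)/(-306) = 8 - (-124)*(-1)/306 = 8 - 1*62/153 = 8 - 62/153 = 1162/153 ≈ 7.5948)
(114 + Q)*19 = (114 + 1162/153)*19 = (18604/153)*19 = 353476/153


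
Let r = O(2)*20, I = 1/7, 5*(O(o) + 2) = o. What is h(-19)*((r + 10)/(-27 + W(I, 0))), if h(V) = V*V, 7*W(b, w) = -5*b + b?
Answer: 389158/1327 ≈ 293.26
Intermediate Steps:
O(o) = -2 + o/5
I = ⅐ ≈ 0.14286
r = -32 (r = (-2 + (⅕)*2)*20 = (-2 + ⅖)*20 = -8/5*20 = -32)
W(b, w) = -4*b/7 (W(b, w) = (-5*b + b)/7 = (-4*b)/7 = -4*b/7)
h(V) = V²
h(-19)*((r + 10)/(-27 + W(I, 0))) = (-19)²*((-32 + 10)/(-27 - 4/7*⅐)) = 361*(-22/(-27 - 4/49)) = 361*(-22/(-1327/49)) = 361*(-22*(-49/1327)) = 361*(1078/1327) = 389158/1327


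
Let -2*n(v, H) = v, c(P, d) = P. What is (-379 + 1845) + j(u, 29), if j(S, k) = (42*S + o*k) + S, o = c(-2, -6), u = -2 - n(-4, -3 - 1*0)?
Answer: 1236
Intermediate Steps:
n(v, H) = -v/2
u = -4 (u = -2 - (-1)*(-4)/2 = -2 - 1*2 = -2 - 2 = -4)
o = -2
j(S, k) = -2*k + 43*S (j(S, k) = (42*S - 2*k) + S = (-2*k + 42*S) + S = -2*k + 43*S)
(-379 + 1845) + j(u, 29) = (-379 + 1845) + (-2*29 + 43*(-4)) = 1466 + (-58 - 172) = 1466 - 230 = 1236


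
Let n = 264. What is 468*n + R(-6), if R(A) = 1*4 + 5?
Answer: 123561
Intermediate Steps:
R(A) = 9 (R(A) = 4 + 5 = 9)
468*n + R(-6) = 468*264 + 9 = 123552 + 9 = 123561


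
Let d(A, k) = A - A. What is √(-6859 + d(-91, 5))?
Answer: 19*I*√19 ≈ 82.819*I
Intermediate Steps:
d(A, k) = 0
√(-6859 + d(-91, 5)) = √(-6859 + 0) = √(-6859) = 19*I*√19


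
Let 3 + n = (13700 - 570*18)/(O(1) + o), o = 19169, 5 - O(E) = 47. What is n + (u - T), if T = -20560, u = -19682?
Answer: 16739565/19127 ≈ 875.18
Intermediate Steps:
O(E) = -42 (O(E) = 5 - 1*47 = 5 - 47 = -42)
n = -53941/19127 (n = -3 + (13700 - 570*18)/(-42 + 19169) = -3 + (13700 - 10260)/19127 = -3 + 3440*(1/19127) = -3 + 3440/19127 = -53941/19127 ≈ -2.8201)
n + (u - T) = -53941/19127 + (-19682 - 1*(-20560)) = -53941/19127 + (-19682 + 20560) = -53941/19127 + 878 = 16739565/19127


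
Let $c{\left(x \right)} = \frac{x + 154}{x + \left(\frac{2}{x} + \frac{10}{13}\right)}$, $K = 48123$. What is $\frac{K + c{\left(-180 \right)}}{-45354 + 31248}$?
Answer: $- \frac{3364016373}{986070526} \approx -3.4115$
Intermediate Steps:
$c{\left(x \right)} = \frac{154 + x}{\frac{10}{13} + x + \frac{2}{x}}$ ($c{\left(x \right)} = \frac{154 + x}{x + \left(\frac{2}{x} + 10 \cdot \frac{1}{13}\right)} = \frac{154 + x}{x + \left(\frac{2}{x} + \frac{10}{13}\right)} = \frac{154 + x}{x + \left(\frac{10}{13} + \frac{2}{x}\right)} = \frac{154 + x}{\frac{10}{13} + x + \frac{2}{x}}$)
$\frac{K + c{\left(-180 \right)}}{-45354 + 31248} = \frac{48123 + 13 \left(-180\right) \frac{1}{26 + 10 \left(-180\right) + 13 \left(-180\right)^{2}} \left(154 - 180\right)}{-45354 + 31248} = \frac{48123 + 13 \left(-180\right) \frac{1}{26 - 1800 + 13 \cdot 32400} \left(-26\right)}{-14106} = \left(48123 + 13 \left(-180\right) \frac{1}{26 - 1800 + 421200} \left(-26\right)\right) \left(- \frac{1}{14106}\right) = \left(48123 + 13 \left(-180\right) \frac{1}{419426} \left(-26\right)\right) \left(- \frac{1}{14106}\right) = \left(48123 + \frac{30420}{209713}\right) \left(- \frac{1}{14106}\right) = \frac{10092049119}{209713} \left(- \frac{1}{14106}\right) = - \frac{3364016373}{986070526}$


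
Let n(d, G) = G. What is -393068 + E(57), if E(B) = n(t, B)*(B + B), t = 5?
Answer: -386570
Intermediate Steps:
E(B) = 2*B² (E(B) = B*(B + B) = B*(2*B) = 2*B²)
-393068 + E(57) = -393068 + 2*57² = -393068 + 2*3249 = -393068 + 6498 = -386570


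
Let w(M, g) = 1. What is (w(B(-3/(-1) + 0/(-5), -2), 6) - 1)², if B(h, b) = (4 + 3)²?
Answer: 0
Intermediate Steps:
B(h, b) = 49 (B(h, b) = 7² = 49)
(w(B(-3/(-1) + 0/(-5), -2), 6) - 1)² = (1 - 1)² = 0² = 0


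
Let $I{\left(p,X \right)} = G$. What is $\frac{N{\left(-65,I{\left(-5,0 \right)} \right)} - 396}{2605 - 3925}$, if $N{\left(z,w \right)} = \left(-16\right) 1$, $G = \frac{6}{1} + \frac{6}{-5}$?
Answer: $\frac{103}{330} \approx 0.31212$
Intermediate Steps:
$G = \frac{24}{5}$ ($G = 6 \cdot 1 + 6 \left(- \frac{1}{5}\right) = 6 - \frac{6}{5} = \frac{24}{5} \approx 4.8$)
$I{\left(p,X \right)} = \frac{24}{5}$
$N{\left(z,w \right)} = -16$
$\frac{N{\left(-65,I{\left(-5,0 \right)} \right)} - 396}{2605 - 3925} = \frac{-16 - 396}{2605 - 3925} = - \frac{412}{-1320} = \left(-412\right) \left(- \frac{1}{1320}\right) = \frac{103}{330}$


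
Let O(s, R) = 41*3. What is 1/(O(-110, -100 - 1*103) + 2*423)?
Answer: 1/969 ≈ 0.0010320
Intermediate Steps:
O(s, R) = 123
1/(O(-110, -100 - 1*103) + 2*423) = 1/(123 + 2*423) = 1/(123 + 846) = 1/969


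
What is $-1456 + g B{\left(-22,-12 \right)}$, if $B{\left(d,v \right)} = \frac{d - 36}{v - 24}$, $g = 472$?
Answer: $- \frac{6260}{9} \approx -695.56$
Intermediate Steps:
$B{\left(d,v \right)} = \frac{-36 + d}{-24 + v}$
$-1456 + g B{\left(-22,-12 \right)} = -1456 + 472 \frac{-36 - 22}{-24 - 12} = -1456 + 472 \frac{1}{-36} \left(-58\right) = -1456 + 472 \left(\left(- \frac{1}{36}\right) \left(-58\right)\right) = -1456 + 472 \cdot \frac{29}{18} = -1456 + \frac{6844}{9} = - \frac{6260}{9}$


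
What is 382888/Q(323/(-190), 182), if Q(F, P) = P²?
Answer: 95722/8281 ≈ 11.559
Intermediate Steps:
382888/Q(323/(-190), 182) = 382888/(182²) = 382888/33124 = 382888*(1/33124) = 95722/8281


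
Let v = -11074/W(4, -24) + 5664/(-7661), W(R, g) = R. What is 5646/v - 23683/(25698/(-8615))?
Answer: 8654787444735449/1090373463930 ≈ 7937.5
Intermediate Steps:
v = -42430285/15322 (v = -11074/4 + 5664/(-7661) = -11074*¼ + 5664*(-1/7661) = -5537/2 - 5664/7661 = -42430285/15322 ≈ -2769.2)
5646/v - 23683/(25698/(-8615)) = 5646/(-42430285/15322) - 23683/(25698/(-8615)) = 5646*(-15322/42430285) - 23683/(25698*(-1/8615)) = -86508012/42430285 - 23683/(-25698/8615) = -86508012/42430285 - 23683*(-8615/25698) = -86508012/42430285 + 204029045/25698 = 8654787444735449/1090373463930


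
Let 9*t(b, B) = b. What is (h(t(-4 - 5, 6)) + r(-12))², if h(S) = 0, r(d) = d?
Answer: 144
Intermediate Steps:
t(b, B) = b/9
(h(t(-4 - 5, 6)) + r(-12))² = (0 - 12)² = (-12)² = 144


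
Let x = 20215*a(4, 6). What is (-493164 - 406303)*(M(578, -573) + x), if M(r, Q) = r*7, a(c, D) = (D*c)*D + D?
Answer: -2731048054232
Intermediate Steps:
a(c, D) = D + c*D² (a(c, D) = c*D² + D = D + c*D²)
M(r, Q) = 7*r
x = 3032250 (x = 20215*(6*(1 + 6*4)) = 20215*(6*(1 + 24)) = 20215*(6*25) = 20215*150 = 3032250)
(-493164 - 406303)*(M(578, -573) + x) = (-493164 - 406303)*(7*578 + 3032250) = -899467*(4046 + 3032250) = -899467*3036296 = -2731048054232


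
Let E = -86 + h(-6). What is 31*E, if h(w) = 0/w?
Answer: -2666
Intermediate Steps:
h(w) = 0
E = -86 (E = -86 + 0 = -86)
31*E = 31*(-86) = -2666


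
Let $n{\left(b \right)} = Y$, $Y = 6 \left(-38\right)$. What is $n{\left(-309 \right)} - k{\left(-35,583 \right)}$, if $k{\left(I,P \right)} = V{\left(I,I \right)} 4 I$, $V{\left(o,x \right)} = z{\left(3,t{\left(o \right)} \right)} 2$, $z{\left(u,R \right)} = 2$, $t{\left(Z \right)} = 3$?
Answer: $332$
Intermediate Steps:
$Y = -228$
$V{\left(o,x \right)} = 4$ ($V{\left(o,x \right)} = 2 \cdot 2 = 4$)
$n{\left(b \right)} = -228$
$k{\left(I,P \right)} = 16 I$ ($k{\left(I,P \right)} = 4 \cdot 4 I = 16 I$)
$n{\left(-309 \right)} - k{\left(-35,583 \right)} = -228 - 16 \left(-35\right) = -228 - -560 = -228 + 560 = 332$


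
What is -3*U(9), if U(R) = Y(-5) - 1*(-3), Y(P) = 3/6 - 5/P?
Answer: -27/2 ≈ -13.500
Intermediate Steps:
Y(P) = 1/2 - 5/P (Y(P) = 3*(1/6) - 5/P = 1/2 - 5/P)
U(R) = 9/2 (U(R) = (1/2)*(-10 - 5)/(-5) - 1*(-3) = (1/2)*(-1/5)*(-15) + 3 = 3/2 + 3 = 9/2)
-3*U(9) = -3*9/2 = -27/2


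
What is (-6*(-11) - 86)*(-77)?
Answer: 1540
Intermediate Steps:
(-6*(-11) - 86)*(-77) = (66 - 86)*(-77) = -20*(-77) = 1540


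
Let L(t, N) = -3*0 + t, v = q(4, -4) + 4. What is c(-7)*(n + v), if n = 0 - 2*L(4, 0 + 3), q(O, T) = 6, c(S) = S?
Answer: -14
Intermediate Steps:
v = 10 (v = 6 + 4 = 10)
L(t, N) = t (L(t, N) = 0 + t = t)
n = -8 (n = 0 - 2*4 = 0 - 8 = -8)
c(-7)*(n + v) = -7*(-8 + 10) = -7*2 = -14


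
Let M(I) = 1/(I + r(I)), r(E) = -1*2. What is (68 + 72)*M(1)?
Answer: -140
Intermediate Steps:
r(E) = -2
M(I) = 1/(-2 + I) (M(I) = 1/(I - 2) = 1/(-2 + I))
(68 + 72)*M(1) = (68 + 72)/(-2 + 1) = 140/(-1) = 140*(-1) = -140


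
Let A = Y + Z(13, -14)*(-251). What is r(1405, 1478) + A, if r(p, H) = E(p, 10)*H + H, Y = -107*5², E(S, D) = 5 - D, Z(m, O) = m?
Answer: -11850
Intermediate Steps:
Y = -2675 (Y = -107*25 = -2675)
r(p, H) = -4*H (r(p, H) = (5 - 1*10)*H + H = (5 - 10)*H + H = -5*H + H = -4*H)
A = -5938 (A = -2675 + 13*(-251) = -2675 - 3263 = -5938)
r(1405, 1478) + A = -4*1478 - 5938 = -5912 - 5938 = -11850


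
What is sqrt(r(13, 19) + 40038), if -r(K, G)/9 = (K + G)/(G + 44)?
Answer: sqrt(1961638)/7 ≈ 200.08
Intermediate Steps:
r(K, G) = -9*(G + K)/(44 + G) (r(K, G) = -9*(K + G)/(G + 44) = -9*(G + K)/(44 + G))
sqrt(r(13, 19) + 40038) = sqrt(9*(-1*19 - 1*13)/(44 + 19) + 40038) = sqrt(9*(-19 - 13)/63 + 40038) = sqrt(9*(1/63)*(-32) + 40038) = sqrt(-32/7 + 40038) = sqrt(280234/7) = sqrt(1961638)/7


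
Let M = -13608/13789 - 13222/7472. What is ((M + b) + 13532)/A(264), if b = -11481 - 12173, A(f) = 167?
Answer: -521583954455/8603122568 ≈ -60.627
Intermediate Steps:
b = -23654
M = -141998567/51515704 (M = -13608*1/13789 - 13222*1/7472 = -13608/13789 - 6611/3736 = -141998567/51515704 ≈ -2.7564)
((M + b) + 13532)/A(264) = ((-141998567/51515704 - 23654) + 13532)/167 = (-1218694460983/51515704 + 13532)*(1/167) = -521583954455/51515704*1/167 = -521583954455/8603122568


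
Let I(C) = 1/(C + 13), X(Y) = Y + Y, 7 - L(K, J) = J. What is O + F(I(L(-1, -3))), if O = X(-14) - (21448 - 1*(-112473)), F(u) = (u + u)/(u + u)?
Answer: -133948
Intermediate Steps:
L(K, J) = 7 - J
X(Y) = 2*Y
I(C) = 1/(13 + C)
F(u) = 1 (F(u) = (2*u)/((2*u)) = (2*u)*(1/(2*u)) = 1)
O = -133949 (O = 2*(-14) - (21448 - 1*(-112473)) = -28 - (21448 + 112473) = -28 - 1*133921 = -28 - 133921 = -133949)
O + F(I(L(-1, -3))) = -133949 + 1 = -133948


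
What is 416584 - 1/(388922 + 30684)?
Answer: 174801145903/419606 ≈ 4.1658e+5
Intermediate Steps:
416584 - 1/(388922 + 30684) = 416584 - 1/419606 = 174801145903/419606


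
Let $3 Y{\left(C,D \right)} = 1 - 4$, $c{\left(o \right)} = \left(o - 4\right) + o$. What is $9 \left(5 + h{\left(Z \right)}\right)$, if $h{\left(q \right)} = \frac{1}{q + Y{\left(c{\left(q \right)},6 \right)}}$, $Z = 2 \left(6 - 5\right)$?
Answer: $54$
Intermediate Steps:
$c{\left(o \right)} = -4 + 2 o$ ($c{\left(o \right)} = \left(-4 + o\right) + o = -4 + 2 o$)
$Y{\left(C,D \right)} = -1$ ($Y{\left(C,D \right)} = \frac{1 - 4}{3} = \frac{1}{3} \left(-3\right) = -1$)
$Z = 2$ ($Z = 2 \cdot 1 = 2$)
$h{\left(q \right)} = \frac{1}{-1 + q}$ ($h{\left(q \right)} = \frac{1}{q - 1} = \frac{1}{-1 + q}$)
$9 \left(5 + h{\left(Z \right)}\right) = 9 \left(5 + \frac{1}{-1 + 2}\right) = 9 \left(5 + 1^{-1}\right) = 9 \left(5 + 1\right) = 9 \cdot 6 = 54$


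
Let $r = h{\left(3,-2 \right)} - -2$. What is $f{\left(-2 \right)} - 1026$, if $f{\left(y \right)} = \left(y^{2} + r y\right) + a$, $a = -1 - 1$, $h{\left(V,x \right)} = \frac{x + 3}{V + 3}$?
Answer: $- \frac{3085}{3} \approx -1028.3$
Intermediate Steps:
$h{\left(V,x \right)} = \frac{3 + x}{3 + V}$
$a = -2$ ($a = -1 - 1 = -2$)
$r = \frac{13}{6}$ ($r = \frac{3 - 2}{3 + 3} - -2 = \frac{1}{6} \cdot 1 + 2 = \frac{1}{6} + 2 = \frac{13}{6} \approx 2.1667$)
$f{\left(y \right)} = -2 + y^{2} + \frac{13 y}{6}$ ($f{\left(y \right)} = \left(y^{2} + \frac{13 y}{6}\right) - 2 = -2 + y^{2} + \frac{13 y}{6}$)
$f{\left(-2 \right)} - 1026 = \left(-2 + \left(-2\right)^{2} + \frac{13}{6} \left(-2\right)\right) - 1026 = \left(-2 + 4 - \frac{13}{3}\right) - 1026 = - \frac{7}{3} - 1026 = - \frac{3085}{3}$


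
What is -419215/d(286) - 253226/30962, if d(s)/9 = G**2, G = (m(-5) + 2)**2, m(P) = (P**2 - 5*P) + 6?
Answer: -12901829439847/1576716071184 ≈ -8.1827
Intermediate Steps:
m(P) = 6 + P**2 - 5*P
G = 3364 (G = ((6 + (-5)**2 - 5*(-5)) + 2)**2 = ((6 + 25 + 25) + 2)**2 = (56 + 2)**2 = 58**2 = 3364)
d(s) = 101848464 (d(s) = 9*3364**2 = 9*11316496 = 101848464)
-419215/d(286) - 253226/30962 = -419215/101848464 - 253226/30962 = -419215*1/101848464 - 253226*1/30962 = -419215/101848464 - 126613/15481 = -12901829439847/1576716071184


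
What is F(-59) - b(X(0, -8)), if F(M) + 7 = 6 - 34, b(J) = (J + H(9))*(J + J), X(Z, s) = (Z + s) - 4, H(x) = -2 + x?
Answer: -155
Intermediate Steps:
X(Z, s) = -4 + Z + s
b(J) = 2*J*(7 + J) (b(J) = (J + (-2 + 9))*(J + J) = (J + 7)*(2*J) = (7 + J)*(2*J) = 2*J*(7 + J))
F(M) = -35 (F(M) = -7 + (6 - 34) = -7 - 28 = -35)
F(-59) - b(X(0, -8)) = -35 - 2*(-4 + 0 - 8)*(7 + (-4 + 0 - 8)) = -35 - 2*(-12)*(7 - 12) = -35 - 2*(-12)*(-5) = -35 - 1*120 = -35 - 120 = -155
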